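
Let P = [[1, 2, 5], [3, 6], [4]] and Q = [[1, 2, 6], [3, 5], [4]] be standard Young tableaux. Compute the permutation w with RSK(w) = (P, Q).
Reverse RSK: for i = n, n-1, ..., 1, locate i in Q, remove the corresponding corner cell from P, and reverse-bump its entry up through P; the value ejected from row 1 is w(i).

So w = 4 6 3 1 2 5.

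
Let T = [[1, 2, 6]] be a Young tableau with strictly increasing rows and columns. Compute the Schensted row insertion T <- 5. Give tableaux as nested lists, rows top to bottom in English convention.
In row 1, 5 replaces 6 (the leftmost entry greater than 5); 6 is bumped to row 2. 6 starts a new row 2. The new tableau is [[1, 2, 5], [6]].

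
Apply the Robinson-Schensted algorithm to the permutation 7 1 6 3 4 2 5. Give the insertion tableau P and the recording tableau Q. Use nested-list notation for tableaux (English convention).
Insert each entry of the permutation into P by Schensted row insertion, recording in Q the position of each new cell.

After inserting 7: P = [[7]].
After inserting 1: P = [[1], [7]].
After inserting 6: P = [[1, 6], [7]].
After inserting 3: P = [[1, 3], [6], [7]].
After inserting 4: P = [[1, 3, 4], [6], [7]].
After inserting 2: P = [[1, 2, 4], [3], [6], [7]].
After inserting 5: P = [[1, 2, 4, 5], [3], [6], [7]].

So P = [[1, 2, 4, 5], [3], [6], [7]], Q = [[1, 3, 5, 7], [2], [4], [6]].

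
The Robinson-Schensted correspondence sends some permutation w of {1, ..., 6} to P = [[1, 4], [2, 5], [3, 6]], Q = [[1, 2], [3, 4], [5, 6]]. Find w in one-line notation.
3 6 2 5 1 4

Reverse the RSK construction: for i from n down to 1, find the cell of Q containing i, remove the entry at that cell from P, and reverse-bump it up through P; the value ejected from row 1 is w(i).

Step i=6: Q has 6 at row 3, column 2; remove 6 from row 3 of P and reverse-bump: 6 enters row 2 and ejects 5; 5 enters row 1 and ejects 4. So w(6) = 4. P is now [[1, 5], [2, 6], [3]].
Step i=5: Q has 5 at row 3, column 1; remove 3 from row 3 of P and reverse-bump: 3 enters row 2 and ejects 2; 2 enters row 1 and ejects 1. So w(5) = 1. P is now [[2, 5], [3, 6]].
Step i=4: Q has 4 at row 2, column 2; remove 6 from row 2 of P and reverse-bump: 6 enters row 1 and ejects 5. So w(4) = 5. P is now [[2, 6], [3]].
Step i=3: Q has 3 at row 2, column 1; remove 3 from row 2 of P and reverse-bump: 3 enters row 1 and ejects 2. So w(3) = 2. P is now [[3, 6]].
Step i=2: Q has 2 at row 1, column 2; remove that cell from P, ejecting 6. So w(2) = 6. P is now [[3]].
Step i=1: Q has 1 at row 1, column 1; remove that cell from P, ejecting 3. So w(1) = 3. P is now [].

So w = 3 6 2 5 1 4.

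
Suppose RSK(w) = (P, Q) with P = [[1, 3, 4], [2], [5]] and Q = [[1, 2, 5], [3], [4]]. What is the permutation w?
2 5 3 1 4

Reverse the RSK construction: for i from n down to 1, find the cell of Q containing i, remove the entry at that cell from P, and reverse-bump it up through P; the value ejected from row 1 is w(i).

Step i=5: Q has 5 at row 1, column 3; remove that cell from P, ejecting 4. So w(5) = 4. P is now [[1, 3], [2], [5]].
Step i=4: Q has 4 at row 3, column 1; remove 5 from row 3 of P and reverse-bump: 5 enters row 2 and ejects 2; 2 enters row 1 and ejects 1. So w(4) = 1. P is now [[2, 3], [5]].
Step i=3: Q has 3 at row 2, column 1; remove 5 from row 2 of P and reverse-bump: 5 enters row 1 and ejects 3. So w(3) = 3. P is now [[2, 5]].
Step i=2: Q has 2 at row 1, column 2; remove that cell from P, ejecting 5. So w(2) = 5. P is now [[2]].
Step i=1: Q has 1 at row 1, column 1; remove that cell from P, ejecting 2. So w(1) = 2. P is now [].

So w = 2 5 3 1 4.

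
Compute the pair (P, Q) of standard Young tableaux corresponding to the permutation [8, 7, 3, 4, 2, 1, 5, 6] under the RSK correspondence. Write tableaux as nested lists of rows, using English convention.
P = [[1, 4, 5, 6], [2], [3], [7], [8]], Q = [[1, 4, 7, 8], [2], [3], [5], [6]]

Insert each entry of the permutation into P by Schensted row insertion, recording in Q the position of each new cell.

Insert 8: appended to row 1. P = [[8]].
Insert 7: 7 bumps 8 from row 1; 8 starts row 2. P = [[7], [8]].
Insert 3: 3 bumps 7 from row 1; 7 bumps 8 from row 2; 8 starts row 3. P = [[3], [7], [8]].
Insert 4: appended to row 1. P = [[3, 4], [7], [8]].
Insert 2: 2 bumps 3 from row 1; 3 bumps 7 from row 2; 7 bumps 8 from row 3; 8 starts row 4. P = [[2, 4], [3], [7], [8]].
Insert 1: 1 bumps 2 from row 1; 2 bumps 3 from row 2; 3 bumps 7 from row 3; 7 bumps 8 from row 4; 8 starts row 5. P = [[1, 4], [2], [3], [7], [8]].
Insert 5: appended to row 1. P = [[1, 4, 5], [2], [3], [7], [8]].
Insert 6: appended to row 1. P = [[1, 4, 5, 6], [2], [3], [7], [8]].

So P = [[1, 4, 5, 6], [2], [3], [7], [8]], Q = [[1, 4, 7, 8], [2], [3], [5], [6]].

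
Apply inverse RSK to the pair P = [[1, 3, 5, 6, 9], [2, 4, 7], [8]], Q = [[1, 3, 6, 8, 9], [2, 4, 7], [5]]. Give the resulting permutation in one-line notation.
Reverse the RSK construction: for i from n down to 1, find the cell of Q containing i, remove the entry at that cell from P, and reverse-bump it up through P; the value ejected from row 1 is w(i).

Step i=9: Q has 9 at row 1, column 5; remove that cell from P, ejecting 9. So w(9) = 9. P is now [[1, 3, 5, 6], [2, 4, 7], [8]].
Step i=8: Q has 8 at row 1, column 4; remove that cell from P, ejecting 6. So w(8) = 6. P is now [[1, 3, 5], [2, 4, 7], [8]].
Step i=7: Q has 7 at row 2, column 3; remove 7 from row 2 of P and reverse-bump: 7 enters row 1 and ejects 5. So w(7) = 5. P is now [[1, 3, 7], [2, 4], [8]].
Step i=6: Q has 6 at row 1, column 3; remove that cell from P, ejecting 7. So w(6) = 7. P is now [[1, 3], [2, 4], [8]].
Step i=5: Q has 5 at row 3, column 1; remove 8 from row 3 of P and reverse-bump: 8 enters row 2 and ejects 4; 4 enters row 1 and ejects 3. So w(5) = 3. P is now [[1, 4], [2, 8]].
Step i=4: Q has 4 at row 2, column 2; remove 8 from row 2 of P and reverse-bump: 8 enters row 1 and ejects 4. So w(4) = 4. P is now [[1, 8], [2]].
Step i=3: Q has 3 at row 1, column 2; remove that cell from P, ejecting 8. So w(3) = 8. P is now [[1], [2]].
Step i=2: Q has 2 at row 2, column 1; remove 2 from row 2 of P and reverse-bump: 2 enters row 1 and ejects 1. So w(2) = 1. P is now [[2]].
Step i=1: Q has 1 at row 1, column 1; remove that cell from P, ejecting 2. So w(1) = 2. P is now [].

So w = 2 1 8 4 3 7 5 6 9.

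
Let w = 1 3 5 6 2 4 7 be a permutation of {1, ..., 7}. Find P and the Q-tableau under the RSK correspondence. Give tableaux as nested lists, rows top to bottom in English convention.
Insert each entry of the permutation into P by Schensted row insertion, recording in Q the position of each new cell.

After inserting 1: P = [[1]].
After inserting 3: P = [[1, 3]].
After inserting 5: P = [[1, 3, 5]].
After inserting 6: P = [[1, 3, 5, 6]].
After inserting 2: P = [[1, 2, 5, 6], [3]].
After inserting 4: P = [[1, 2, 4, 6], [3, 5]].
After inserting 7: P = [[1, 2, 4, 6, 7], [3, 5]].

So P = [[1, 2, 4, 6, 7], [3, 5]], Q = [[1, 2, 3, 4, 7], [5, 6]].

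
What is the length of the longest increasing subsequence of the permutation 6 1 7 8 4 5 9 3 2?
4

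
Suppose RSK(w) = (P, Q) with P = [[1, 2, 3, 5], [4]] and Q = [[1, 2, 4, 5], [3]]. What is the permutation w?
Reverse the RSK construction: for i from n down to 1, find the cell of Q containing i, remove the entry at that cell from P, and reverse-bump it up through P; the value ejected from row 1 is w(i).

Step i=5: Q has 5 at row 1, column 4; remove that cell from P, ejecting 5. So w(5) = 5. P is now [[1, 2, 3], [4]].
Step i=4: Q has 4 at row 1, column 3; remove that cell from P, ejecting 3. So w(4) = 3. P is now [[1, 2], [4]].
Step i=3: Q has 3 at row 2, column 1; remove 4 from row 2 of P and reverse-bump: 4 enters row 1 and ejects 2. So w(3) = 2. P is now [[1, 4]].
Step i=2: Q has 2 at row 1, column 2; remove that cell from P, ejecting 4. So w(2) = 4. P is now [[1]].
Step i=1: Q has 1 at row 1, column 1; remove that cell from P, ejecting 1. So w(1) = 1. P is now [].

So w = 1 4 2 3 5.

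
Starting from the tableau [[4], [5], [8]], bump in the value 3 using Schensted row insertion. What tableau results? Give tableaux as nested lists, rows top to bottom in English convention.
[[3], [4], [5], [8]]

In row 1, 3 replaces 4 (the leftmost entry greater than 3); 4 is bumped to row 2. In row 2, 4 replaces 5 (the leftmost entry greater than 4); 5 is bumped to row 3. In row 3, 5 replaces 8 (the leftmost entry greater than 5); 8 is bumped to row 4. 8 starts a new row 4. The new tableau is [[3], [4], [5], [8]].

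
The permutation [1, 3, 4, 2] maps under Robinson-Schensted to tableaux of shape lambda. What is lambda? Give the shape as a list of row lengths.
[3, 1]

Row-insert each entry into an empty tableau.

After inserting 1: P = [[1]].
After inserting 3: P = [[1, 3]].
After inserting 4: P = [[1, 3, 4]].
After inserting 2: P = [[1, 2, 4], [3]].

The final insertion tableau P = [[1, 2, 4], [3]] has shape [3, 1].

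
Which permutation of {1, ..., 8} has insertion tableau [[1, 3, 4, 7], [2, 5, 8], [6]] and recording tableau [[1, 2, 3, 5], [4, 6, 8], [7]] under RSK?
2 3 6 1 8 5 4 7

Reverse the RSK construction: for i from n down to 1, find the cell of Q containing i, remove the entry at that cell from P, and reverse-bump it up through P; the value ejected from row 1 is w(i).

Step i=8: Q has 8 at row 2, column 3; remove 8 from row 2 of P and reverse-bump: 8 enters row 1 and ejects 7. So w(8) = 7. P is now [[1, 3, 4, 8], [2, 5], [6]].
Step i=7: Q has 7 at row 3, column 1; remove 6 from row 3 of P and reverse-bump: 6 enters row 2 and ejects 5; 5 enters row 1 and ejects 4. So w(7) = 4. P is now [[1, 3, 5, 8], [2, 6]].
Step i=6: Q has 6 at row 2, column 2; remove 6 from row 2 of P and reverse-bump: 6 enters row 1 and ejects 5. So w(6) = 5. P is now [[1, 3, 6, 8], [2]].
Step i=5: Q has 5 at row 1, column 4; remove that cell from P, ejecting 8. So w(5) = 8. P is now [[1, 3, 6], [2]].
Step i=4: Q has 4 at row 2, column 1; remove 2 from row 2 of P and reverse-bump: 2 enters row 1 and ejects 1. So w(4) = 1. P is now [[2, 3, 6]].
Step i=3: Q has 3 at row 1, column 3; remove that cell from P, ejecting 6. So w(3) = 6. P is now [[2, 3]].
Step i=2: Q has 2 at row 1, column 2; remove that cell from P, ejecting 3. So w(2) = 3. P is now [[2]].
Step i=1: Q has 1 at row 1, column 1; remove that cell from P, ejecting 2. So w(1) = 2. P is now [].

So w = 2 3 6 1 8 5 4 7.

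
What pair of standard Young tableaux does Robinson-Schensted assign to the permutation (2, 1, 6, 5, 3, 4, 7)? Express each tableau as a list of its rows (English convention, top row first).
P = [[1, 3, 4, 7], [2, 5], [6]], Q = [[1, 3, 6, 7], [2, 4], [5]]

Insert each entry of the permutation into P by Schensted row insertion, recording in Q the position of each new cell.

Insert 2: appended to row 1. P = [[2]].
Insert 1: 1 bumps 2 from row 1; 2 starts row 2. P = [[1], [2]].
Insert 6: appended to row 1. P = [[1, 6], [2]].
Insert 5: 5 bumps 6 from row 1; 6 appends to row 2. P = [[1, 5], [2, 6]].
Insert 3: 3 bumps 5 from row 1; 5 bumps 6 from row 2; 6 starts row 3. P = [[1, 3], [2, 5], [6]].
Insert 4: appended to row 1. P = [[1, 3, 4], [2, 5], [6]].
Insert 7: appended to row 1. P = [[1, 3, 4, 7], [2, 5], [6]].

So P = [[1, 3, 4, 7], [2, 5], [6]], Q = [[1, 3, 6, 7], [2, 4], [5]].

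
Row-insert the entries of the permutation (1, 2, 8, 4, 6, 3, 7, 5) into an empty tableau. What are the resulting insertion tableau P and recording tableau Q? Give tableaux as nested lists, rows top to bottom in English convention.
Insert each entry of the permutation into P by Schensted row insertion, recording in Q the position of each new cell.

Insert 1: appended to row 1. P = [[1]].
Insert 2: appended to row 1. P = [[1, 2]].
Insert 8: appended to row 1. P = [[1, 2, 8]].
Insert 4: 4 bumps 8 from row 1; 8 starts row 2. P = [[1, 2, 4], [8]].
Insert 6: appended to row 1. P = [[1, 2, 4, 6], [8]].
Insert 3: 3 bumps 4 from row 1; 4 bumps 8 from row 2; 8 starts row 3. P = [[1, 2, 3, 6], [4], [8]].
Insert 7: appended to row 1. P = [[1, 2, 3, 6, 7], [4], [8]].
Insert 5: 5 bumps 6 from row 1; 6 appends to row 2. P = [[1, 2, 3, 5, 7], [4, 6], [8]].

So P = [[1, 2, 3, 5, 7], [4, 6], [8]], Q = [[1, 2, 3, 5, 7], [4, 8], [6]].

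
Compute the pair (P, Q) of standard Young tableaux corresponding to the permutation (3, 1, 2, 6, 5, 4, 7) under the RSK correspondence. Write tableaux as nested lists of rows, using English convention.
Insert each entry of the permutation into P by Schensted row insertion, recording in Q the position of each new cell.

Insert 3: appended to row 1. P = [[3]].
Insert 1: 1 bumps 3 from row 1; 3 starts row 2. P = [[1], [3]].
Insert 2: appended to row 1. P = [[1, 2], [3]].
Insert 6: appended to row 1. P = [[1, 2, 6], [3]].
Insert 5: 5 bumps 6 from row 1; 6 appends to row 2. P = [[1, 2, 5], [3, 6]].
Insert 4: 4 bumps 5 from row 1; 5 bumps 6 from row 2; 6 starts row 3. P = [[1, 2, 4], [3, 5], [6]].
Insert 7: appended to row 1. P = [[1, 2, 4, 7], [3, 5], [6]].

So P = [[1, 2, 4, 7], [3, 5], [6]], Q = [[1, 3, 4, 7], [2, 5], [6]].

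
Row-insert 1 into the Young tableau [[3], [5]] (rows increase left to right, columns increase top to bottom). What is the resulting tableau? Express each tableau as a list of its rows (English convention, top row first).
In row 1, 1 replaces 3 (the leftmost entry greater than 1); 3 is bumped to row 2. In row 2, 3 replaces 5 (the leftmost entry greater than 3); 5 is bumped to row 3. 5 starts a new row 3. The new tableau is [[1], [3], [5]].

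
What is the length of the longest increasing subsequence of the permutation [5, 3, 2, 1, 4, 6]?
3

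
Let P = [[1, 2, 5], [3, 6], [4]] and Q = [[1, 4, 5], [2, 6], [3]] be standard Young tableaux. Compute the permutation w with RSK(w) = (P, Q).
4 3 1 2 6 5

Reverse the RSK construction: for i from n down to 1, find the cell of Q containing i, remove the entry at that cell from P, and reverse-bump it up through P; the value ejected from row 1 is w(i).

Step i=6: Q has 6 at row 2, column 2; remove 6 from row 2 of P and reverse-bump: 6 enters row 1 and ejects 5. So w(6) = 5. P is now [[1, 2, 6], [3], [4]].
Step i=5: Q has 5 at row 1, column 3; remove that cell from P, ejecting 6. So w(5) = 6. P is now [[1, 2], [3], [4]].
Step i=4: Q has 4 at row 1, column 2; remove that cell from P, ejecting 2. So w(4) = 2. P is now [[1], [3], [4]].
Step i=3: Q has 3 at row 3, column 1; remove 4 from row 3 of P and reverse-bump: 4 enters row 2 and ejects 3; 3 enters row 1 and ejects 1. So w(3) = 1. P is now [[3], [4]].
Step i=2: Q has 2 at row 2, column 1; remove 4 from row 2 of P and reverse-bump: 4 enters row 1 and ejects 3. So w(2) = 3. P is now [[4]].
Step i=1: Q has 1 at row 1, column 1; remove that cell from P, ejecting 4. So w(1) = 4. P is now [].

So w = 4 3 1 2 6 5.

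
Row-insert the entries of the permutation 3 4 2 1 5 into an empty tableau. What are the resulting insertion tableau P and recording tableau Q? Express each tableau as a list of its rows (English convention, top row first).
P = [[1, 4, 5], [2], [3]], Q = [[1, 2, 5], [3], [4]]

Insert each entry of the permutation into P by Schensted row insertion, recording in Q the position of each new cell.

After inserting 3: P = [[3]].
After inserting 4: P = [[3, 4]].
After inserting 2: P = [[2, 4], [3]].
After inserting 1: P = [[1, 4], [2], [3]].
After inserting 5: P = [[1, 4, 5], [2], [3]].

So P = [[1, 4, 5], [2], [3]], Q = [[1, 2, 5], [3], [4]].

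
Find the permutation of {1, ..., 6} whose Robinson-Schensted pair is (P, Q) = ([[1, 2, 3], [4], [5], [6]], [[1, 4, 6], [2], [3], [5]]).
Reverse the RSK construction: for i from n down to 1, find the cell of Q containing i, remove the entry at that cell from P, and reverse-bump it up through P; the value ejected from row 1 is w(i).

Step i=6: Q has 6 at row 1, column 3; remove that cell from P, ejecting 3. So w(6) = 3. P is now [[1, 2], [4], [5], [6]].
Step i=5: Q has 5 at row 4, column 1; remove 6 from row 4 of P and reverse-bump: 6 enters row 3 and ejects 5; 5 enters row 2 and ejects 4; 4 enters row 1 and ejects 2. So w(5) = 2. P is now [[1, 4], [5], [6]].
Step i=4: Q has 4 at row 1, column 2; remove that cell from P, ejecting 4. So w(4) = 4. P is now [[1], [5], [6]].
Step i=3: Q has 3 at row 3, column 1; remove 6 from row 3 of P and reverse-bump: 6 enters row 2 and ejects 5; 5 enters row 1 and ejects 1. So w(3) = 1. P is now [[5], [6]].
Step i=2: Q has 2 at row 2, column 1; remove 6 from row 2 of P and reverse-bump: 6 enters row 1 and ejects 5. So w(2) = 5. P is now [[6]].
Step i=1: Q has 1 at row 1, column 1; remove that cell from P, ejecting 6. So w(1) = 6. P is now [].

So w = 6 5 1 4 2 3.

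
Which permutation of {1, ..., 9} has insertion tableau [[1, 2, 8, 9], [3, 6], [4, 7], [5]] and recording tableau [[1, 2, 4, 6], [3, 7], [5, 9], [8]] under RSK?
5 7 4 8 3 9 6 1 2

Reverse the RSK construction: for i from n down to 1, find the cell of Q containing i, remove the entry at that cell from P, and reverse-bump it up through P; the value ejected from row 1 is w(i).

Step i=9: Q has 9 at row 3, column 2; remove 7 from row 3 of P and reverse-bump: 7 enters row 2 and ejects 6; 6 enters row 1 and ejects 2. So w(9) = 2. P is now [[1, 6, 8, 9], [3, 7], [4], [5]].
Step i=8: Q has 8 at row 4, column 1; remove 5 from row 4 of P and reverse-bump: 5 enters row 3 and ejects 4; 4 enters row 2 and ejects 3; 3 enters row 1 and ejects 1. So w(8) = 1. P is now [[3, 6, 8, 9], [4, 7], [5]].
Step i=7: Q has 7 at row 2, column 2; remove 7 from row 2 of P and reverse-bump: 7 enters row 1 and ejects 6. So w(7) = 6. P is now [[3, 7, 8, 9], [4], [5]].
Step i=6: Q has 6 at row 1, column 4; remove that cell from P, ejecting 9. So w(6) = 9. P is now [[3, 7, 8], [4], [5]].
Step i=5: Q has 5 at row 3, column 1; remove 5 from row 3 of P and reverse-bump: 5 enters row 2 and ejects 4; 4 enters row 1 and ejects 3. So w(5) = 3. P is now [[4, 7, 8], [5]].
Step i=4: Q has 4 at row 1, column 3; remove that cell from P, ejecting 8. So w(4) = 8. P is now [[4, 7], [5]].
Step i=3: Q has 3 at row 2, column 1; remove 5 from row 2 of P and reverse-bump: 5 enters row 1 and ejects 4. So w(3) = 4. P is now [[5, 7]].
Step i=2: Q has 2 at row 1, column 2; remove that cell from P, ejecting 7. So w(2) = 7. P is now [[5]].
Step i=1: Q has 1 at row 1, column 1; remove that cell from P, ejecting 5. So w(1) = 5. P is now [].

So w = 5 7 4 8 3 9 6 1 2.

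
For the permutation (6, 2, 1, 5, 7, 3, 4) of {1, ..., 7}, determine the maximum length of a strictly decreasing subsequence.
3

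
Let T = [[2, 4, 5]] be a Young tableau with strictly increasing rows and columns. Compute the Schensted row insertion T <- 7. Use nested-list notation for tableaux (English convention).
[[2, 4, 5, 7]]

7 is larger than every entry of row 1, so it is appended to row 1. The new tableau is [[2, 4, 5, 7]].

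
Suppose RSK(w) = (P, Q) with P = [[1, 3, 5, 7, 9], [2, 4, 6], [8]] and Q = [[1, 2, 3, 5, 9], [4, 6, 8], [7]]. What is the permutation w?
Reverse RSK: for i = n, n-1, ..., 1, locate i in Q, remove the corresponding corner cell from P, and reverse-bump its entry up through P; the value ejected from row 1 is w(i).

So w = 2 4 6 1 8 7 3 5 9.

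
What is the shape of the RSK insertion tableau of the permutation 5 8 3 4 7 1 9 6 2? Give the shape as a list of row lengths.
[4, 2, 2, 1]

Row-insert each entry into an empty tableau.

After inserting 5: P = [[5]].
After inserting 8: P = [[5, 8]].
After inserting 3: P = [[3, 8], [5]].
After inserting 4: P = [[3, 4], [5, 8]].
After inserting 7: P = [[3, 4, 7], [5, 8]].
After inserting 1: P = [[1, 4, 7], [3, 8], [5]].
After inserting 9: P = [[1, 4, 7, 9], [3, 8], [5]].
After inserting 6: P = [[1, 4, 6, 9], [3, 7], [5, 8]].
After inserting 2: P = [[1, 2, 6, 9], [3, 4], [5, 7], [8]].

The final insertion tableau P = [[1, 2, 6, 9], [3, 4], [5, 7], [8]] has shape [4, 2, 2, 1].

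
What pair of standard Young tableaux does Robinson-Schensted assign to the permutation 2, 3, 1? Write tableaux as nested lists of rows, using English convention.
Insert each entry of the permutation into P by Schensted row insertion, recording in Q the position of each new cell.

Insert 2: appended to row 1. P = [[2]].
Insert 3: appended to row 1. P = [[2, 3]].
Insert 1: 1 bumps 2 from row 1; 2 starts row 2. P = [[1, 3], [2]].

So P = [[1, 3], [2]], Q = [[1, 2], [3]].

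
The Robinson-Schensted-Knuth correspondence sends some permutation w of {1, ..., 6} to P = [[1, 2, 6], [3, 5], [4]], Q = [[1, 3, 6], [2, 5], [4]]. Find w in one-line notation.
Reverse the RSK construction: for i from n down to 1, find the cell of Q containing i, remove the entry at that cell from P, and reverse-bump it up through P; the value ejected from row 1 is w(i).

Step i=6: Q has 6 at row 1, column 3; remove that cell from P, ejecting 6. So w(6) = 6. P is now [[1, 2], [3, 5], [4]].
Step i=5: Q has 5 at row 2, column 2; remove 5 from row 2 of P and reverse-bump: 5 enters row 1 and ejects 2. So w(5) = 2. P is now [[1, 5], [3], [4]].
Step i=4: Q has 4 at row 3, column 1; remove 4 from row 3 of P and reverse-bump: 4 enters row 2 and ejects 3; 3 enters row 1 and ejects 1. So w(4) = 1. P is now [[3, 5], [4]].
Step i=3: Q has 3 at row 1, column 2; remove that cell from P, ejecting 5. So w(3) = 5. P is now [[3], [4]].
Step i=2: Q has 2 at row 2, column 1; remove 4 from row 2 of P and reverse-bump: 4 enters row 1 and ejects 3. So w(2) = 3. P is now [[4]].
Step i=1: Q has 1 at row 1, column 1; remove that cell from P, ejecting 4. So w(1) = 4. P is now [].

So w = 4 3 5 1 2 6.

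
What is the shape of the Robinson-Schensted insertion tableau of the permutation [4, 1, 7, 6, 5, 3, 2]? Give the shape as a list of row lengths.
[2, 2, 1, 1, 1]

Row-insert each entry into an empty tableau.

After inserting 4: P = [[4]].
After inserting 1: P = [[1], [4]].
After inserting 7: P = [[1, 7], [4]].
After inserting 6: P = [[1, 6], [4, 7]].
After inserting 5: P = [[1, 5], [4, 6], [7]].
After inserting 3: P = [[1, 3], [4, 5], [6], [7]].
After inserting 2: P = [[1, 2], [3, 5], [4], [6], [7]].

The final insertion tableau P = [[1, 2], [3, 5], [4], [6], [7]] has shape [2, 2, 1, 1, 1].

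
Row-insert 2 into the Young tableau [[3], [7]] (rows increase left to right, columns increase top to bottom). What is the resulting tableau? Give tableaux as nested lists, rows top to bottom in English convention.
In row 1, 2 replaces 3 (the leftmost entry greater than 2); 3 is bumped to row 2. In row 2, 3 replaces 7 (the leftmost entry greater than 3); 7 is bumped to row 3. 7 starts a new row 3. The new tableau is [[2], [3], [7]].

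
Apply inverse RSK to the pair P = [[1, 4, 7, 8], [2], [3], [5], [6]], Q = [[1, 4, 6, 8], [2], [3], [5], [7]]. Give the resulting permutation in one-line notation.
6 5 3 4 2 7 1 8

Reverse RSK: for i = n, n-1, ..., 1, locate i in Q, remove the corresponding corner cell from P, and reverse-bump its entry up through P; the value ejected from row 1 is w(i).

So w = 6 5 3 4 2 7 1 8.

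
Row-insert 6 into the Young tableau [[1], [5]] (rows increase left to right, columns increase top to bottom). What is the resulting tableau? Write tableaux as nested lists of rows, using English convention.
6 is larger than every entry of row 1, so it is appended to row 1. The new tableau is [[1, 6], [5]].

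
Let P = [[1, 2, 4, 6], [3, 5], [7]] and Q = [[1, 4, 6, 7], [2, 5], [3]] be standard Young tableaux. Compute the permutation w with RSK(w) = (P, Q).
7 3 1 5 2 4 6

Reverse the RSK construction: for i from n down to 1, find the cell of Q containing i, remove the entry at that cell from P, and reverse-bump it up through P; the value ejected from row 1 is w(i).

Step i=7: Q has 7 at row 1, column 4; remove that cell from P, ejecting 6. So w(7) = 6. P is now [[1, 2, 4], [3, 5], [7]].
Step i=6: Q has 6 at row 1, column 3; remove that cell from P, ejecting 4. So w(6) = 4. P is now [[1, 2], [3, 5], [7]].
Step i=5: Q has 5 at row 2, column 2; remove 5 from row 2 of P and reverse-bump: 5 enters row 1 and ejects 2. So w(5) = 2. P is now [[1, 5], [3], [7]].
Step i=4: Q has 4 at row 1, column 2; remove that cell from P, ejecting 5. So w(4) = 5. P is now [[1], [3], [7]].
Step i=3: Q has 3 at row 3, column 1; remove 7 from row 3 of P and reverse-bump: 7 enters row 2 and ejects 3; 3 enters row 1 and ejects 1. So w(3) = 1. P is now [[3], [7]].
Step i=2: Q has 2 at row 2, column 1; remove 7 from row 2 of P and reverse-bump: 7 enters row 1 and ejects 3. So w(2) = 3. P is now [[7]].
Step i=1: Q has 1 at row 1, column 1; remove that cell from P, ejecting 7. So w(1) = 7. P is now [].

So w = 7 3 1 5 2 4 6.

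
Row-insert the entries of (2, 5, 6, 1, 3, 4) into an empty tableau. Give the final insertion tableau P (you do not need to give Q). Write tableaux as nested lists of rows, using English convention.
After inserting 2: P = [[2]].
After inserting 5: P = [[2, 5]].
After inserting 6: P = [[2, 5, 6]].
After inserting 1: P = [[1, 5, 6], [2]].
After inserting 3: P = [[1, 3, 6], [2, 5]].
After inserting 4: P = [[1, 3, 4], [2, 5, 6]].

So P = [[1, 3, 4], [2, 5, 6]].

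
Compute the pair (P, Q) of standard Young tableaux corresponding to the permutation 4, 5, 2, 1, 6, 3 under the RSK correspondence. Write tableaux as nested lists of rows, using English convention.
P = [[1, 3, 6], [2, 5], [4]], Q = [[1, 2, 5], [3, 6], [4]]

Insert each entry of the permutation into P by Schensted row insertion, recording in Q the position of each new cell.

Insert 4: appended to row 1. P = [[4]].
Insert 5: appended to row 1. P = [[4, 5]].
Insert 2: 2 bumps 4 from row 1; 4 starts row 2. P = [[2, 5], [4]].
Insert 1: 1 bumps 2 from row 1; 2 bumps 4 from row 2; 4 starts row 3. P = [[1, 5], [2], [4]].
Insert 6: appended to row 1. P = [[1, 5, 6], [2], [4]].
Insert 3: 3 bumps 5 from row 1; 5 appends to row 2. P = [[1, 3, 6], [2, 5], [4]].

So P = [[1, 3, 6], [2, 5], [4]], Q = [[1, 2, 5], [3, 6], [4]].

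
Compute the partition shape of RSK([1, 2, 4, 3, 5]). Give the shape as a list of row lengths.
[4, 1]

RSK row insertion gives P = [[1, 2, 3, 5], [4]], which has shape [4, 1].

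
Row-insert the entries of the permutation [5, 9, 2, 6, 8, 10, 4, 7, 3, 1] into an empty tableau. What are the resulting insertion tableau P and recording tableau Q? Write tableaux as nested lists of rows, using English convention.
Insert each entry of the permutation into P by Schensted row insertion, recording in Q the position of each new cell.

Insert 5: appended to row 1. P = [[5]].
Insert 9: appended to row 1. P = [[5, 9]].
Insert 2: 2 bumps 5 from row 1; 5 starts row 2. P = [[2, 9], [5]].
Insert 6: 6 bumps 9 from row 1; 9 appends to row 2. P = [[2, 6], [5, 9]].
Insert 8: appended to row 1. P = [[2, 6, 8], [5, 9]].
Insert 10: appended to row 1. P = [[2, 6, 8, 10], [5, 9]].
Insert 4: 4 bumps 6 from row 1; 6 bumps 9 from row 2; 9 starts row 3. P = [[2, 4, 8, 10], [5, 6], [9]].
Insert 7: 7 bumps 8 from row 1; 8 appends to row 2. P = [[2, 4, 7, 10], [5, 6, 8], [9]].
Insert 3: 3 bumps 4 from row 1; 4 bumps 5 from row 2; 5 bumps 9 from row 3; 9 starts row 4. P = [[2, 3, 7, 10], [4, 6, 8], [5], [9]].
Insert 1: 1 bumps 2 from row 1; 2 bumps 4 from row 2; 4 bumps 5 from row 3; 5 bumps 9 from row 4; 9 starts row 5. P = [[1, 3, 7, 10], [2, 6, 8], [4], [5], [9]].

So P = [[1, 3, 7, 10], [2, 6, 8], [4], [5], [9]], Q = [[1, 2, 5, 6], [3, 4, 8], [7], [9], [10]].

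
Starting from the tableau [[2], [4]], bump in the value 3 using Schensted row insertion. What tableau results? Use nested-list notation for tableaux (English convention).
[[2, 3], [4]]

3 is larger than every entry of row 1, so it is appended to row 1. The new tableau is [[2, 3], [4]].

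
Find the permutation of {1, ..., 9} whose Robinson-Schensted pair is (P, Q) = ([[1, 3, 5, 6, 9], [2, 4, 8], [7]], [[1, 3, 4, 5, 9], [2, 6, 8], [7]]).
2 1 4 7 8 5 3 6 9

Reverse the RSK construction: for i from n down to 1, find the cell of Q containing i, remove the entry at that cell from P, and reverse-bump it up through P; the value ejected from row 1 is w(i).

Step i=9: Q has 9 at row 1, column 5; remove that cell from P, ejecting 9. So w(9) = 9. P is now [[1, 3, 5, 6], [2, 4, 8], [7]].
Step i=8: Q has 8 at row 2, column 3; remove 8 from row 2 of P and reverse-bump: 8 enters row 1 and ejects 6. So w(8) = 6. P is now [[1, 3, 5, 8], [2, 4], [7]].
Step i=7: Q has 7 at row 3, column 1; remove 7 from row 3 of P and reverse-bump: 7 enters row 2 and ejects 4; 4 enters row 1 and ejects 3. So w(7) = 3. P is now [[1, 4, 5, 8], [2, 7]].
Step i=6: Q has 6 at row 2, column 2; remove 7 from row 2 of P and reverse-bump: 7 enters row 1 and ejects 5. So w(6) = 5. P is now [[1, 4, 7, 8], [2]].
Step i=5: Q has 5 at row 1, column 4; remove that cell from P, ejecting 8. So w(5) = 8. P is now [[1, 4, 7], [2]].
Step i=4: Q has 4 at row 1, column 3; remove that cell from P, ejecting 7. So w(4) = 7. P is now [[1, 4], [2]].
Step i=3: Q has 3 at row 1, column 2; remove that cell from P, ejecting 4. So w(3) = 4. P is now [[1], [2]].
Step i=2: Q has 2 at row 2, column 1; remove 2 from row 2 of P and reverse-bump: 2 enters row 1 and ejects 1. So w(2) = 1. P is now [[2]].
Step i=1: Q has 1 at row 1, column 1; remove that cell from P, ejecting 2. So w(1) = 2. P is now [].

So w = 2 1 4 7 8 5 3 6 9.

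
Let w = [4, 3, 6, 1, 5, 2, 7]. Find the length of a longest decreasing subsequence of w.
3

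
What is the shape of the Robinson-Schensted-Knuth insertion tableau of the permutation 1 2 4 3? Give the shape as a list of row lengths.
[3, 1]

Row-insert each entry into an empty tableau.

After inserting 1: P = [[1]].
After inserting 2: P = [[1, 2]].
After inserting 4: P = [[1, 2, 4]].
After inserting 3: P = [[1, 2, 3], [4]].

The final insertion tableau P = [[1, 2, 3], [4]] has shape [3, 1].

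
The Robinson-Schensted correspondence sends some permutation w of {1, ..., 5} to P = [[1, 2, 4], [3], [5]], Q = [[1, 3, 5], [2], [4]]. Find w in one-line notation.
5 1 3 2 4

Reverse RSK: for i = n, n-1, ..., 1, locate i in Q, remove the corresponding corner cell from P, and reverse-bump its entry up through P; the value ejected from row 1 is w(i).

So w = 5 1 3 2 4.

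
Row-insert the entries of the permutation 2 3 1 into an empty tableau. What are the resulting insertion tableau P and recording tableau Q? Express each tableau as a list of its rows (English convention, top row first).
Insert each entry of the permutation into P by Schensted row insertion, recording in Q the position of each new cell.

Insert 2: appended to row 1. P = [[2]].
Insert 3: appended to row 1. P = [[2, 3]].
Insert 1: 1 bumps 2 from row 1; 2 starts row 2. P = [[1, 3], [2]].

So P = [[1, 3], [2]], Q = [[1, 2], [3]].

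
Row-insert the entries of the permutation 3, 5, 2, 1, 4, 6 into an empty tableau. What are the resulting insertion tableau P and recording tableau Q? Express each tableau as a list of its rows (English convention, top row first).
P = [[1, 4, 6], [2, 5], [3]], Q = [[1, 2, 6], [3, 5], [4]]

Insert each entry of the permutation into P by Schensted row insertion, recording in Q the position of each new cell.

Insert 3: appended to row 1. P = [[3]].
Insert 5: appended to row 1. P = [[3, 5]].
Insert 2: 2 bumps 3 from row 1; 3 starts row 2. P = [[2, 5], [3]].
Insert 1: 1 bumps 2 from row 1; 2 bumps 3 from row 2; 3 starts row 3. P = [[1, 5], [2], [3]].
Insert 4: 4 bumps 5 from row 1; 5 appends to row 2. P = [[1, 4], [2, 5], [3]].
Insert 6: appended to row 1. P = [[1, 4, 6], [2, 5], [3]].

So P = [[1, 4, 6], [2, 5], [3]], Q = [[1, 2, 6], [3, 5], [4]].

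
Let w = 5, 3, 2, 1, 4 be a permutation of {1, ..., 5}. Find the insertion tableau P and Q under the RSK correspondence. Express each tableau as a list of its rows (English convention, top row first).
Insert each entry of the permutation into P by Schensted row insertion, recording in Q the position of each new cell.

Insert 5: appended to row 1. P = [[5]].
Insert 3: 3 bumps 5 from row 1; 5 starts row 2. P = [[3], [5]].
Insert 2: 2 bumps 3 from row 1; 3 bumps 5 from row 2; 5 starts row 3. P = [[2], [3], [5]].
Insert 1: 1 bumps 2 from row 1; 2 bumps 3 from row 2; 3 bumps 5 from row 3; 5 starts row 4. P = [[1], [2], [3], [5]].
Insert 4: appended to row 1. P = [[1, 4], [2], [3], [5]].

So P = [[1, 4], [2], [3], [5]], Q = [[1, 5], [2], [3], [4]].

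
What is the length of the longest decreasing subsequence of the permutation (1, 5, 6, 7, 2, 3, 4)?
2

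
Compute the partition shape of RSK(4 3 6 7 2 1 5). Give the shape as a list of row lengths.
[3, 2, 1, 1]

Row-insert each entry into an empty tableau.

After inserting 4: P = [[4]].
After inserting 3: P = [[3], [4]].
After inserting 6: P = [[3, 6], [4]].
After inserting 7: P = [[3, 6, 7], [4]].
After inserting 2: P = [[2, 6, 7], [3], [4]].
After inserting 1: P = [[1, 6, 7], [2], [3], [4]].
After inserting 5: P = [[1, 5, 7], [2, 6], [3], [4]].

The final insertion tableau P = [[1, 5, 7], [2, 6], [3], [4]] has shape [3, 2, 1, 1].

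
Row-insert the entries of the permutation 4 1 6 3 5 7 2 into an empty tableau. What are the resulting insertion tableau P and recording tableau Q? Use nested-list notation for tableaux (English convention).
Insert each entry of the permutation into P by Schensted row insertion, recording in Q the position of each new cell.

After inserting 4: P = [[4]].
After inserting 1: P = [[1], [4]].
After inserting 6: P = [[1, 6], [4]].
After inserting 3: P = [[1, 3], [4, 6]].
After inserting 5: P = [[1, 3, 5], [4, 6]].
After inserting 7: P = [[1, 3, 5, 7], [4, 6]].
After inserting 2: P = [[1, 2, 5, 7], [3, 6], [4]].

So P = [[1, 2, 5, 7], [3, 6], [4]], Q = [[1, 3, 5, 6], [2, 4], [7]].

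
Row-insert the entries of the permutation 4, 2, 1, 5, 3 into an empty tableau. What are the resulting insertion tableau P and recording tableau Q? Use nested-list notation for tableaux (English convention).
P = [[1, 3], [2, 5], [4]], Q = [[1, 4], [2, 5], [3]]

Insert each entry of the permutation into P by Schensted row insertion, recording in Q the position of each new cell.

Insert 4: appended to row 1. P = [[4]].
Insert 2: 2 bumps 4 from row 1; 4 starts row 2. P = [[2], [4]].
Insert 1: 1 bumps 2 from row 1; 2 bumps 4 from row 2; 4 starts row 3. P = [[1], [2], [4]].
Insert 5: appended to row 1. P = [[1, 5], [2], [4]].
Insert 3: 3 bumps 5 from row 1; 5 appends to row 2. P = [[1, 3], [2, 5], [4]].

So P = [[1, 3], [2, 5], [4]], Q = [[1, 4], [2, 5], [3]].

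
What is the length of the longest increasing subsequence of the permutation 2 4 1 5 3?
3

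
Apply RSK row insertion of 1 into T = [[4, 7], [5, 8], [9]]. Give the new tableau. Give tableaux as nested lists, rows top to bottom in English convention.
[[1, 7], [4, 8], [5], [9]]

In row 1, 1 replaces 4 (the leftmost entry greater than 1); 4 is bumped to row 2. In row 2, 4 replaces 5 (the leftmost entry greater than 4); 5 is bumped to row 3. In row 3, 5 replaces 9 (the leftmost entry greater than 5); 9 is bumped to row 4. 9 starts a new row 4. The new tableau is [[1, 7], [4, 8], [5], [9]].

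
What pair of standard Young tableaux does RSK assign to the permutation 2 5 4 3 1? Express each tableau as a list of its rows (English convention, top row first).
P = [[1, 3], [2], [4], [5]], Q = [[1, 2], [3], [4], [5]]

Insert each entry of the permutation into P by Schensted row insertion, recording in Q the position of each new cell.

Insert 2: appended to row 1. P = [[2]].
Insert 5: appended to row 1. P = [[2, 5]].
Insert 4: 4 bumps 5 from row 1; 5 starts row 2. P = [[2, 4], [5]].
Insert 3: 3 bumps 4 from row 1; 4 bumps 5 from row 2; 5 starts row 3. P = [[2, 3], [4], [5]].
Insert 1: 1 bumps 2 from row 1; 2 bumps 4 from row 2; 4 bumps 5 from row 3; 5 starts row 4. P = [[1, 3], [2], [4], [5]].

So P = [[1, 3], [2], [4], [5]], Q = [[1, 2], [3], [4], [5]].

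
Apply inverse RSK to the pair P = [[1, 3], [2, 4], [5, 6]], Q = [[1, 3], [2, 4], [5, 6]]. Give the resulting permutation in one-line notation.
5 2 6 4 1 3

Reverse the RSK construction: for i from n down to 1, find the cell of Q containing i, remove the entry at that cell from P, and reverse-bump it up through P; the value ejected from row 1 is w(i).

Step i=6: Q has 6 at row 3, column 2; remove 6 from row 3 of P and reverse-bump: 6 enters row 2 and ejects 4; 4 enters row 1 and ejects 3. So w(6) = 3. P is now [[1, 4], [2, 6], [5]].
Step i=5: Q has 5 at row 3, column 1; remove 5 from row 3 of P and reverse-bump: 5 enters row 2 and ejects 2; 2 enters row 1 and ejects 1. So w(5) = 1. P is now [[2, 4], [5, 6]].
Step i=4: Q has 4 at row 2, column 2; remove 6 from row 2 of P and reverse-bump: 6 enters row 1 and ejects 4. So w(4) = 4. P is now [[2, 6], [5]].
Step i=3: Q has 3 at row 1, column 2; remove that cell from P, ejecting 6. So w(3) = 6. P is now [[2], [5]].
Step i=2: Q has 2 at row 2, column 1; remove 5 from row 2 of P and reverse-bump: 5 enters row 1 and ejects 2. So w(2) = 2. P is now [[5]].
Step i=1: Q has 1 at row 1, column 1; remove that cell from P, ejecting 5. So w(1) = 5. P is now [].

So w = 5 2 6 4 1 3.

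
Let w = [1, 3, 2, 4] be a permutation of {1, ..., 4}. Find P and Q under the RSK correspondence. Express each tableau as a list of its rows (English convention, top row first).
Insert each entry of the permutation into P by Schensted row insertion, recording in Q the position of each new cell.

Insert 1: appended to row 1. P = [[1]], Q = [[1]].
Insert 3: appended to row 1. P = [[1, 3]], Q = [[1, 2]].
Insert 2: 2 bumps 3 from row 1; 3 starts row 2. P = [[1, 2], [3]], Q = [[1, 2], [3]].
Insert 4: appended to row 1. P = [[1, 2, 4], [3]], Q = [[1, 2, 4], [3]].

So P = [[1, 2, 4], [3]], Q = [[1, 2, 4], [3]].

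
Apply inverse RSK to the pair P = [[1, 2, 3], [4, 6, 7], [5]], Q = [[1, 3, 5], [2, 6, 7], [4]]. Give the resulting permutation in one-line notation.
Reverse RSK: for i = n, n-1, ..., 1, locate i in Q, remove the corresponding corner cell from P, and reverse-bump its entry up through P; the value ejected from row 1 is w(i).

So w = 5 4 6 1 7 2 3.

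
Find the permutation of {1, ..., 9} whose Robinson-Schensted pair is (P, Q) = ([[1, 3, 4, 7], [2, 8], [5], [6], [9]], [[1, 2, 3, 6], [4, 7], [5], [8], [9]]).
2 3 9 6 5 8 7 4 1

Reverse the RSK construction: for i from n down to 1, find the cell of Q containing i, remove the entry at that cell from P, and reverse-bump it up through P; the value ejected from row 1 is w(i).

Step i=9: Q has 9 at row 5, column 1; remove 9 from row 5 of P and reverse-bump: 9 enters row 4 and ejects 6; 6 enters row 3 and ejects 5; 5 enters row 2 and ejects 2; 2 enters row 1 and ejects 1. So w(9) = 1. P is now [[2, 3, 4, 7], [5, 8], [6], [9]].
Step i=8: Q has 8 at row 4, column 1; remove 9 from row 4 of P and reverse-bump: 9 enters row 3 and ejects 6; 6 enters row 2 and ejects 5; 5 enters row 1 and ejects 4. So w(8) = 4. P is now [[2, 3, 5, 7], [6, 8], [9]].
Step i=7: Q has 7 at row 2, column 2; remove 8 from row 2 of P and reverse-bump: 8 enters row 1 and ejects 7. So w(7) = 7. P is now [[2, 3, 5, 8], [6], [9]].
Step i=6: Q has 6 at row 1, column 4; remove that cell from P, ejecting 8. So w(6) = 8. P is now [[2, 3, 5], [6], [9]].
Step i=5: Q has 5 at row 3, column 1; remove 9 from row 3 of P and reverse-bump: 9 enters row 2 and ejects 6; 6 enters row 1 and ejects 5. So w(5) = 5. P is now [[2, 3, 6], [9]].
Step i=4: Q has 4 at row 2, column 1; remove 9 from row 2 of P and reverse-bump: 9 enters row 1 and ejects 6. So w(4) = 6. P is now [[2, 3, 9]].
Step i=3: Q has 3 at row 1, column 3; remove that cell from P, ejecting 9. So w(3) = 9. P is now [[2, 3]].
Step i=2: Q has 2 at row 1, column 2; remove that cell from P, ejecting 3. So w(2) = 3. P is now [[2]].
Step i=1: Q has 1 at row 1, column 1; remove that cell from P, ejecting 2. So w(1) = 2. P is now [].

So w = 2 3 9 6 5 8 7 4 1.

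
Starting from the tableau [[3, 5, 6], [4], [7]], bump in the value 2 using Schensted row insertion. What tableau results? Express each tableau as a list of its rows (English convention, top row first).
[[2, 5, 6], [3], [4], [7]]

In row 1, 2 replaces 3 (the leftmost entry greater than 2); 3 is bumped to row 2. In row 2, 3 replaces 4 (the leftmost entry greater than 3); 4 is bumped to row 3. In row 3, 4 replaces 7 (the leftmost entry greater than 4); 7 is bumped to row 4. 7 starts a new row 4. The new tableau is [[2, 5, 6], [3], [4], [7]].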